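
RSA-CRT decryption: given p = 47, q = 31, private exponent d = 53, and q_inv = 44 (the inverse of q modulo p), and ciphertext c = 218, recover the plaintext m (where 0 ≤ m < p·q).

373

d_p = d mod (p−1) = 53 mod 46 = 7; d_q = d mod (q−1) = 23.
m₁ = c^(d_p) mod p: c ≡ 30 (mod 47), and 30^7 mod 47 = 44.
m₂ = c^(d_q) mod q: c ≡ 1 (mod 31), and 1^23 mod 31 = 1.
h = q_inv·(m₁ − m₂) mod p = 44·(44 − 1) mod 47 = 12.
m = m₂ + h·q = 1 + 12·31 = 373.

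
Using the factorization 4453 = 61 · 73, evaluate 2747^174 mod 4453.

Mod 61: 2747 ≡ 2; by Fermat, exponent reduces to 174 mod 60 = 54; 2^54 ≡ 41 (mod 61).
Mod 73: 2747 ≡ 46; by Fermat, exponent reduces to 174 mod 72 = 30; 46^30 ≡ 72 (mod 73).
Combine by CRT: x ≡ 41 (mod 61), x ≡ 72 (mod 73) ⇒ x ≡ 2481 (mod 4453).

2481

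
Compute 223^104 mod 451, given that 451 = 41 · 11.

180

Mod 41: 223 ≡ 18; by Fermat, exponent reduces to 104 mod 40 = 24; 18^24 ≡ 16 (mod 41).
Mod 11: 223 ≡ 3; by Fermat, exponent reduces to 104 mod 10 = 4; 3^4 ≡ 4 (mod 11).
Combine by CRT: x ≡ 16 (mod 41), x ≡ 4 (mod 11) ⇒ x ≡ 180 (mod 451).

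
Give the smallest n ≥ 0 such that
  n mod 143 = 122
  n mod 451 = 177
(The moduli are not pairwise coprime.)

1981

gcd(143, 451) = 11 and 11 | (177 − 122), so the pair is consistent; merging gives n ≡ 1981 (mod 5863), where 5863 = lcm(143, 451).
The solution is unique modulo lcm(143, 451) = 5863.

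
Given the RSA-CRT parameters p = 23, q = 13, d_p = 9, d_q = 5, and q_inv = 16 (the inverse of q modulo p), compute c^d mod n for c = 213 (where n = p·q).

m₁ = c^(d_p) mod p: c ≡ 6 (mod 23), and 6^9 mod 23 = 16.
m₂ = c^(d_q) mod q: c ≡ 5 (mod 13), and 5^5 mod 13 = 5.
h = q_inv·(m₁ − m₂) mod p = 16·(16 − 5) mod 23 = 15.
m = m₂ + h·q = 5 + 15·13 = 200.

200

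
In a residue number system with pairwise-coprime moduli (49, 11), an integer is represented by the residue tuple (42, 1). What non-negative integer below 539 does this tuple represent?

287

From x ≡ 42 (mod 49) write x = 42 + 49t. Substituting into x ≡ 1 (mod 11) gives 49t ≡ 3 (mod 11), and since 5⁻¹ ≡ 9 (mod 11), t ≡ 5. Hence x ≡ 42 + 49·5 = 287 (mod 539).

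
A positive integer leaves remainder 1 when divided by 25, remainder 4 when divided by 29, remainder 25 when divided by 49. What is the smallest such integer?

The moduli are pairwise coprime; N = 25·29·49 = 35525.
N/25 = 1421; 1421 ≡ 21 (mod 25); 21·6 ≡ 1, so inverse 6.
N/29 = 1225; 1225 ≡ 7 (mod 29); 7·25 ≡ 1, so inverse 25.
N/49 = 725; 725 ≡ 39 (mod 49); 39·44 ≡ 1, so inverse 44.
a ≡ 1·1421·6 + 4·1225·25 + 25·725·44 = 928526.
928526 mod 35525 = 4876.

4876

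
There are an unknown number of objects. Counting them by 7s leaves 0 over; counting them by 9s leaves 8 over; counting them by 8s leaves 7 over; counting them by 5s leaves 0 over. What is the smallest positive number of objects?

The moduli are pairwise coprime; M = 7·9·8·5 = 2520.
M/7 = 360; 360 ≡ 3 (mod 7); 3·5 ≡ 1, so inverse 5.
M/9 = 280; 280 ≡ 1 (mod 9), inverse 1.
M/8 = 315; 315 ≡ 3 (mod 8); 3·3 ≡ 1, so inverse 3.
M/5 = 504; 504 ≡ 4 (mod 5); 4·4 ≡ 1, so inverse 4.
N ≡ 0·360·5 + 8·280·1 + 7·315·3 + 0·504·4 = 8855.
8855 mod 2520 = 1295.

1295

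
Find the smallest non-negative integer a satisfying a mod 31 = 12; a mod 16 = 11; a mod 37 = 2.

8475

The moduli are pairwise coprime; N = 31·16·37 = 18352.
N/31 = 592; 592 ≡ 3 (mod 31); 3·21 ≡ 1, so inverse 21.
N/16 = 1147; 1147 ≡ 11 (mod 16); 11·3 ≡ 1, so inverse 3.
N/37 = 496; 496 ≡ 15 (mod 37); 15·5 ≡ 1, so inverse 5.
a ≡ 12·592·21 + 11·1147·3 + 2·496·5 = 191995.
191995 mod 18352 = 8475.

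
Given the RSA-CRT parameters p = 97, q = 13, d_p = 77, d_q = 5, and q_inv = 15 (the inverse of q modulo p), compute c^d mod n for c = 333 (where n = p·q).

m₁ = c^(d_p) mod p: c ≡ 42 (mod 97), and 42^77 mod 97 = 34.
m₂ = c^(d_q) mod q: c ≡ 8 (mod 13), and 8^5 mod 13 = 8.
h = q_inv·(m₁ − m₂) mod p = 15·(34 − 8) mod 97 = 2.
m = m₂ + h·q = 8 + 2·13 = 34.

34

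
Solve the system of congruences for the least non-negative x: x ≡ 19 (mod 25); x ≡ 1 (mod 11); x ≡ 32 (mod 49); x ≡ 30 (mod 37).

The moduli are pairwise coprime; N = 25·11·49·37 = 498575.
N/25 = 19943; 19943 ≡ 18 (mod 25); 18·7 ≡ 1, so inverse 7.
N/11 = 45325; 45325 ≡ 5 (mod 11); 5·9 ≡ 1, so inverse 9.
N/49 = 10175; 10175 ≡ 32 (mod 49); 32·23 ≡ 1, so inverse 23.
N/37 = 13475; 13475 ≡ 7 (mod 37); 7·16 ≡ 1, so inverse 16.
x ≡ 19·19943·7 + 1·45325·9 + 32·10175·23 + 30·13475·16 = 17017144.
17017144 mod 498575 = 65594.

65594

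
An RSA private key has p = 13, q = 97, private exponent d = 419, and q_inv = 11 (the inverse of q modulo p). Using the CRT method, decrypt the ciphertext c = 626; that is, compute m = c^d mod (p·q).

d_p = d mod (p−1) = 419 mod 12 = 11; d_q = d mod (q−1) = 35.
m₁ = c^(d_p) mod p: c ≡ 2 (mod 13), and 2^11 mod 13 = 7.
m₂ = c^(d_q) mod q: c ≡ 44 (mod 97), and 44^35 mod 97 = 48.
h = q_inv·(m₁ − m₂) mod p = 11·(7 − 48) mod 13 = 4.
m = m₂ + h·q = 48 + 4·97 = 436.

436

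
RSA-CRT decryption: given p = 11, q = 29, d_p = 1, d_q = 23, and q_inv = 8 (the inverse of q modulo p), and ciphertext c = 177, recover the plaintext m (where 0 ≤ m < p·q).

m₁ = c^(d_p) mod p: c ≡ 1 (mod 11), and 1^1 mod 11 = 1.
m₂ = c^(d_q) mod q: c ≡ 3 (mod 29), and 3^23 mod 29 = 8.
h = q_inv·(m₁ − m₂) mod p = 8·(1 − 8) mod 11 = 10.
m = m₂ + h·q = 8 + 10·29 = 298.

298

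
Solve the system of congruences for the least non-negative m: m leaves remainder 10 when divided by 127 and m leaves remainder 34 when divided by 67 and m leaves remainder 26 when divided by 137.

The moduli are pairwise coprime; N = 127·67·137 = 1165733.
N/127 = 9179; 9179 ≡ 35 (mod 127); 35·98 ≡ 1, so inverse 98.
N/67 = 17399; 17399 ≡ 46 (mod 67); 46·51 ≡ 1, so inverse 51.
N/137 = 8509; 8509 ≡ 15 (mod 137); 15·64 ≡ 1, so inverse 64.
m ≡ 10·9179·98 + 34·17399·51 + 26·8509·64 = 53324262.
53324262 mod 1165733 = 866277.

866277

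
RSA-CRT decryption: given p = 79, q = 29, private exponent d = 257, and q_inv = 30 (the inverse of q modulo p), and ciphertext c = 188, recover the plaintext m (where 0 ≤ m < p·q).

d_p = d mod (p−1) = 257 mod 78 = 23; d_q = d mod (q−1) = 5.
m₁ = c^(d_p) mod p: c ≡ 30 (mod 79), and 30^23 mod 79 = 47.
m₂ = c^(d_q) mod q: c ≡ 14 (mod 29), and 14^5 mod 29 = 19.
h = q_inv·(m₁ − m₂) mod p = 30·(47 − 19) mod 79 = 50.
m = m₂ + h·q = 19 + 50·29 = 1469.

1469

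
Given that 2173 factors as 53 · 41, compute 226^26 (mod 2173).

476

Mod 53: 226 ≡ 14; 14^26 ≡ 52 (mod 53).
Mod 41: 226 ≡ 21; 21^26 ≡ 25 (mod 41).
Combine by CRT: x ≡ 52 (mod 53), x ≡ 25 (mod 41) ⇒ x ≡ 476 (mod 2173).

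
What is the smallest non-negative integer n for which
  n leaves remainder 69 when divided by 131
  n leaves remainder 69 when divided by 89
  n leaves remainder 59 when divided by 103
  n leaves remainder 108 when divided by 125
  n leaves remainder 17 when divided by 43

2510427608

From n ≡ 69 (mod 131) write n = 69 + 131t. Substituting into n ≡ 69 (mod 89) gives 131t ≡ 0 (mod 89), and since 42⁻¹ ≡ 53 (mod 89), t ≡ 0. Hence n ≡ 69 + 131·0 = 69 (mod 11659).
From n ≡ 69 (mod 11659) write n = 69 + 11659t. Substituting into n ≡ 59 (mod 103) gives 11659t ≡ 93 (mod 103), and since 20⁻¹ ≡ 67 (mod 103), t ≡ 51. Hence n ≡ 69 + 11659·51 = 594678 (mod 1200877).
From n ≡ 594678 (mod 1200877) write n = 594678 + 1200877t. Substituting into n ≡ 108 (mod 125) gives 1200877t ≡ 55 (mod 125), and since 2⁻¹ ≡ 63 (mod 125), t ≡ 90. Hence n ≡ 594678 + 1200877·90 = 108673608 (mod 150109625).
From n ≡ 108673608 (mod 150109625) write n = 108673608 + 150109625t. Substituting into n ≡ 17 (mod 43) gives 150109625t ≡ 8 (mod 43), and since 22⁻¹ ≡ 2 (mod 43), t ≡ 16. Hence n ≡ 108673608 + 150109625·16 = 2510427608 (mod 6454713875).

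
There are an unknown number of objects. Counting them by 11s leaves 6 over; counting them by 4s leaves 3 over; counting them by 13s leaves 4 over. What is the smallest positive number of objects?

303

From N ≡ 6 (mod 11) write N = 6 + 11t. Substituting into N ≡ 3 (mod 4) gives 11t ≡ 1 (mod 4), and since 3⁻¹ ≡ 3 (mod 4), t ≡ 3. Hence N ≡ 6 + 11·3 = 39 (mod 44).
From N ≡ 39 (mod 44) write N = 39 + 44t. Substituting into N ≡ 4 (mod 13) gives 44t ≡ 4 (mod 13), and since 5⁻¹ ≡ 8 (mod 13), t ≡ 6. Hence N ≡ 39 + 44·6 = 303 (mod 572).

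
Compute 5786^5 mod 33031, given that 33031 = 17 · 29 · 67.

18367

Mod 17: 5786 ≡ 6; 6^5 ≡ 7 (mod 17).
Mod 29: 5786 ≡ 15; 15^5 ≡ 10 (mod 29).
Mod 67: 5786 ≡ 24; 24^5 ≡ 9 (mod 67).
Combine by CRT: x ≡ 7 (mod 17), x ≡ 10 (mod 29), x ≡ 9 (mod 67) ⇒ x ≡ 18367 (mod 33031).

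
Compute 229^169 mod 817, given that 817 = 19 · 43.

Mod 19: 229 ≡ 1; by Fermat, exponent reduces to 169 mod 18 = 7; 1^7 ≡ 1 (mod 19).
Mod 43: 229 ≡ 14; by Fermat, exponent reduces to 169 mod 42 = 1; 14^1 ≡ 14 (mod 43).
Combine by CRT: x ≡ 1 (mod 19), x ≡ 14 (mod 43) ⇒ x ≡ 229 (mod 817).

229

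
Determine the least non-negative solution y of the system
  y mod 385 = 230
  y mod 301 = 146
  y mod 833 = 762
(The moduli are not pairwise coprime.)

gcd(385, 301) = 7 and 7 | (146 − 230), so the pair is consistent; merging gives y ≡ 16400 (mod 16555), where 16555 = lcm(385, 301).
gcd(16555, 833) = 7 and 7 | (762 − 16400), so the pair is consistent; merging gives y ≡ 380610 (mod 1970045), where 1970045 = lcm(16555, 833).
The solution is unique modulo lcm(385, 301, 833) = 1970045.

380610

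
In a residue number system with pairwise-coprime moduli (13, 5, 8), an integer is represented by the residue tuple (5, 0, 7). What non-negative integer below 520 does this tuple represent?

135

The moduli are pairwise coprime; N = 13·5·8 = 520.
N/13 = 40; 40 ≡ 1 (mod 13), inverse 1.
N/5 = 104; 104 ≡ 4 (mod 5); 4·4 ≡ 1, so inverse 4.
N/8 = 65; 65 ≡ 1 (mod 8), inverse 1.
x ≡ 5·40·1 + 0·104·4 + 7·65·1 = 655.
655 mod 520 = 135.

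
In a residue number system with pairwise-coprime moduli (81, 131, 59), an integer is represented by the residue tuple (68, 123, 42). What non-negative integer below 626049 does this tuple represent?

64706

The moduli are pairwise coprime; N = 81·131·59 = 626049.
N/81 = 7729; 7729 ≡ 34 (mod 81); 34·31 ≡ 1, so inverse 31.
N/131 = 4779; 4779 ≡ 63 (mod 131); 63·52 ≡ 1, so inverse 52.
N/59 = 10611; 10611 ≡ 50 (mod 59); 50·13 ≡ 1, so inverse 13.
x ≡ 68·7729·31 + 123·4779·52 + 42·10611·13 = 52652822.
52652822 mod 626049 = 64706.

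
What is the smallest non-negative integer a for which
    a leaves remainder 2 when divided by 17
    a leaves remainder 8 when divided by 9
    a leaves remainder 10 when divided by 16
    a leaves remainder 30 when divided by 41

77930

From a ≡ 2 (mod 17) write a = 2 + 17t. Substituting into a ≡ 8 (mod 9) gives 17t ≡ 6 (mod 9), and since 8⁻¹ ≡ 8 (mod 9), t ≡ 3. Hence a ≡ 2 + 17·3 = 53 (mod 153).
From a ≡ 53 (mod 153) write a = 53 + 153t. Substituting into a ≡ 10 (mod 16) gives 153t ≡ 5 (mod 16), and since 9⁻¹ ≡ 9 (mod 16), t ≡ 13. Hence a ≡ 53 + 153·13 = 2042 (mod 2448).
From a ≡ 2042 (mod 2448) write a = 2042 + 2448t. Substituting into a ≡ 30 (mod 41) gives 2448t ≡ 38 (mod 41), and since 29⁻¹ ≡ 17 (mod 41), t ≡ 31. Hence a ≡ 2042 + 2448·31 = 77930 (mod 100368).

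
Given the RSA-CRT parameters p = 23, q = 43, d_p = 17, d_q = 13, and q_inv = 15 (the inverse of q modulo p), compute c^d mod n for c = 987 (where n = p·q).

m₁ = c^(d_p) mod p: c ≡ 21 (mod 23), and 21^17 mod 23 = 5.
m₂ = c^(d_q) mod q: c ≡ 41 (mod 43), and 41^13 mod 43 = 21.
h = q_inv·(m₁ − m₂) mod p = 15·(5 − 21) mod 23 = 13.
m = m₂ + h·q = 21 + 13·43 = 580.

580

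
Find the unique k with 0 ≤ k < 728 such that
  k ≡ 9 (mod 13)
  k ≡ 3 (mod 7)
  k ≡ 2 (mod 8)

The moduli are pairwise coprime; N = 13·7·8 = 728.
N/13 = 56; 56 ≡ 4 (mod 13); 4·10 ≡ 1, so inverse 10.
N/7 = 104; 104 ≡ 6 (mod 7); 6·6 ≡ 1, so inverse 6.
N/8 = 91; 91 ≡ 3 (mod 8); 3·3 ≡ 1, so inverse 3.
k ≡ 9·56·10 + 3·104·6 + 2·91·3 = 7458.
7458 mod 728 = 178.

178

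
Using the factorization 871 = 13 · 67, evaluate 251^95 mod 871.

Mod 13: 251 ≡ 4; by Fermat, exponent reduces to 95 mod 12 = 11; 4^11 ≡ 10 (mod 13).
Mod 67: 251 ≡ 50; by Fermat, exponent reduces to 95 mod 66 = 29; 50^29 ≡ 12 (mod 67).
Combine by CRT: x ≡ 10 (mod 13), x ≡ 12 (mod 67) ⇒ x ≡ 816 (mod 871).

816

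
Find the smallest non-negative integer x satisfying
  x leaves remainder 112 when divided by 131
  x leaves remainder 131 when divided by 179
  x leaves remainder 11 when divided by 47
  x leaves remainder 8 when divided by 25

The moduli are pairwise coprime; N = 131·179·47·25 = 27552575.
N/131 = 210325; 210325 ≡ 70 (mod 131); 70·73 ≡ 1, so inverse 73.
N/179 = 153925; 153925 ≡ 164 (mod 179); 164·167 ≡ 1, so inverse 167.
N/47 = 586225; 586225 ≡ 41 (mod 47); 41·39 ≡ 1, so inverse 39.
N/25 = 1102103; 1102103 ≡ 3 (mod 25); 3·17 ≡ 1, so inverse 17.
x ≡ 112·210325·73 + 131·153925·167 + 11·586225·39 + 8·1102103·17 = 5488410958.
5488410958 mod 27552575 = 5448533.

5448533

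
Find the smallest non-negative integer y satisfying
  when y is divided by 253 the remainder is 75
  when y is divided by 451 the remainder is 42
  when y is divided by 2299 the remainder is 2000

gcd(253, 451) = 11 and 11 | (42 − 75), so the pair is consistent; merging gives y ≡ 1846 (mod 10373), where 10373 = lcm(253, 451).
gcd(10373, 2299) = 11 and 11 | (2000 − 1846), so the pair is consistent; merging gives y ≡ 1360709 (mod 2167957), where 2167957 = lcm(10373, 2299).
The solution is unique modulo lcm(253, 451, 2299) = 2167957.

1360709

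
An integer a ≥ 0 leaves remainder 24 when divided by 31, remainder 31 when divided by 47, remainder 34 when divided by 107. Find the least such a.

101363

Combine the congruences pairwise.
From a ≡ 24 (mod 31) write a = 24 + 31t. Substituting into a ≡ 31 (mod 47) gives 31t ≡ 7 (mod 47), and since 31⁻¹ ≡ 44 (mod 47), t ≡ 26. Hence a ≡ 24 + 31·26 = 830 (mod 1457).
From a ≡ 830 (mod 1457) write a = 830 + 1457t. Substituting into a ≡ 34 (mod 107) gives 1457t ≡ 60 (mod 107), and since 66⁻¹ ≡ 60 (mod 107), t ≡ 69. Hence a ≡ 830 + 1457·69 = 101363 (mod 155899).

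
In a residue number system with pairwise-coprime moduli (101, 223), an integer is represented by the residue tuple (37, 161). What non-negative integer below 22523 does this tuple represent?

10642

Combine the congruences pairwise.
From x ≡ 37 (mod 101) write x = 37 + 101t. Substituting into x ≡ 161 (mod 223) gives 101t ≡ 124 (mod 223), and since 101⁻¹ ≡ 53 (mod 223), t ≡ 105. Hence x ≡ 37 + 101·105 = 10642 (mod 22523).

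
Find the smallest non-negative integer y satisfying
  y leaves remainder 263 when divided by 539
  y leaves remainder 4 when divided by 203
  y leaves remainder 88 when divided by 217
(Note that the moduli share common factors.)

gcd(539, 203) = 7 and 7 | (4 − 263), so the pair is consistent; merging gives y ≡ 13199 (mod 15631), where 15631 = lcm(539, 203).
gcd(15631, 217) = 7 and 7 | (88 − 13199), so the pair is consistent; merging gives y ≡ 294557 (mod 484561), where 484561 = lcm(15631, 217).
The solution is unique modulo lcm(539, 203, 217) = 484561.

294557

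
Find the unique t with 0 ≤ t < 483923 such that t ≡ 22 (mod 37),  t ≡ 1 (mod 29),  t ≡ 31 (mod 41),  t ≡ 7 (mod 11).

The moduli are pairwise coprime; N = 37·29·41·11 = 483923.
N/37 = 13079; 13079 ≡ 18 (mod 37); 18·35 ≡ 1, so inverse 35.
N/29 = 16687; 16687 ≡ 12 (mod 29); 12·17 ≡ 1, so inverse 17.
N/41 = 11803; 11803 ≡ 36 (mod 41); 36·8 ≡ 1, so inverse 8.
N/11 = 43993; 43993 ≡ 4 (mod 11); 4·3 ≡ 1, so inverse 3.
t ≡ 22·13079·35 + 1·16687·17 + 31·11803·8 + 7·43993·3 = 14205506.
14205506 mod 483923 = 171739.

171739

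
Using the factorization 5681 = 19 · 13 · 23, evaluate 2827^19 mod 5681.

Mod 19: 2827 ≡ 15; by Fermat, exponent reduces to 19 mod 18 = 1; 15^1 ≡ 15 (mod 19).
Mod 13: 2827 ≡ 6; by Fermat, exponent reduces to 19 mod 12 = 7; 6^7 ≡ 7 (mod 13).
Mod 23: 2827 ≡ 21; 21^19 ≡ 20 (mod 23).
Combine by CRT: x ≡ 15 (mod 19), x ≡ 7 (mod 13), x ≡ 20 (mod 23) ⇒ x ≡ 319 (mod 5681).

319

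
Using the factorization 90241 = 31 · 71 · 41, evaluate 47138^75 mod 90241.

54065

Mod 31: 47138 ≡ 18; by Fermat, exponent reduces to 75 mod 30 = 15; 18^15 ≡ 1 (mod 31).
Mod 71: 47138 ≡ 65; by Fermat, exponent reduces to 75 mod 70 = 5; 65^5 ≡ 34 (mod 71).
Mod 41: 47138 ≡ 29; by Fermat, exponent reduces to 75 mod 40 = 35; 29^35 ≡ 27 (mod 41).
Combine by CRT: x ≡ 1 (mod 31), x ≡ 34 (mod 71), x ≡ 27 (mod 41) ⇒ x ≡ 54065 (mod 90241).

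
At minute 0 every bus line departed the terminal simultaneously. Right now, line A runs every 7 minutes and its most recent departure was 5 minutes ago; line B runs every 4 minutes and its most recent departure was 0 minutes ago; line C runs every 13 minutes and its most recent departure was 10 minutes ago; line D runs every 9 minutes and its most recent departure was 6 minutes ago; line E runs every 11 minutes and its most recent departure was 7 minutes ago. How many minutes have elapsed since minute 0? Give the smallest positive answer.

348

Combine the congruences pairwise.
From t ≡ 5 (mod 7) write t = 5 + 7s. Substituting into t ≡ 0 (mod 4) gives 7s ≡ 3 (mod 4), and since 3⁻¹ ≡ 3 (mod 4), s ≡ 1. Hence t ≡ 5 + 7·1 = 12 (mod 28).
From t ≡ 12 (mod 28) write t = 12 + 28s. Substituting into t ≡ 10 (mod 13) gives 28s ≡ 11 (mod 13), and since 2⁻¹ ≡ 7 (mod 13), s ≡ 12. Hence t ≡ 12 + 28·12 = 348 (mod 364).
From t ≡ 348 (mod 364) write t = 348 + 364s. Substituting into t ≡ 6 (mod 9) gives 364s ≡ 0 (mod 9), and since 4⁻¹ ≡ 7 (mod 9), s ≡ 0. Hence t ≡ 348 + 364·0 = 348 (mod 3276).
From t ≡ 348 (mod 3276) write t = 348 + 3276s. Substituting into t ≡ 7 (mod 11) gives 3276s ≡ 0 (mod 11), and since 9⁻¹ ≡ 5 (mod 11), s ≡ 0. Hence t ≡ 348 + 3276·0 = 348 (mod 36036).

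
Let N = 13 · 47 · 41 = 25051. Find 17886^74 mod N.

Mod 13: 17886 ≡ 11; by Fermat, exponent reduces to 74 mod 12 = 2; 11^2 ≡ 4 (mod 13).
Mod 47: 17886 ≡ 26; by Fermat, exponent reduces to 74 mod 46 = 28; 26^28 ≡ 36 (mod 47).
Mod 41: 17886 ≡ 10; by Fermat, exponent reduces to 74 mod 40 = 34; 10^34 ≡ 37 (mod 41).
Combine by CRT: x ≡ 4 (mod 13), x ≡ 36 (mod 47), x ≡ 37 (mod 41) ⇒ x ≡ 2292 (mod 25051).

2292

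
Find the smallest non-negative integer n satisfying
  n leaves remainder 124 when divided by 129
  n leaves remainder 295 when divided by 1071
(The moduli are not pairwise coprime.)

gcd(129, 1071) = 3 and 3 | (295 − 124), so the pair is consistent; merging gives n ≡ 34567 (mod 46053), where 46053 = lcm(129, 1071).
The solution is unique modulo lcm(129, 1071) = 46053.

34567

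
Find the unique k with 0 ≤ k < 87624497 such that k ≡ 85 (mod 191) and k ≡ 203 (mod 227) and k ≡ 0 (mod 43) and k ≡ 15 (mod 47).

From k ≡ 85 (mod 191) write k = 85 + 191t. Substituting into k ≡ 203 (mod 227) gives 191t ≡ 118 (mod 227), and since 191⁻¹ ≡ 145 (mod 227), t ≡ 85. Hence k ≡ 85 + 191·85 = 16320 (mod 43357).
From k ≡ 16320 (mod 43357) write k = 16320 + 43357t. Substituting into k ≡ 0 (mod 43) gives 43357t ≡ 20 (mod 43), and since 13⁻¹ ≡ 10 (mod 43), t ≡ 28. Hence k ≡ 16320 + 43357·28 = 1230316 (mod 1864351).
From k ≡ 1230316 (mod 1864351) write k = 1230316 + 1864351t. Substituting into k ≡ 15 (mod 47) gives 1864351t ≡ 18 (mod 47), and since 2⁻¹ ≡ 24 (mod 47), t ≡ 9. Hence k ≡ 1230316 + 1864351·9 = 18009475 (mod 87624497).

18009475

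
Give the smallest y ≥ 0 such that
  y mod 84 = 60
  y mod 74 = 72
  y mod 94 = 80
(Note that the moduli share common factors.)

gcd(84, 74) = 2 and 2 | (72 − 60), so the pair is consistent; merging gives y ≡ 1404 (mod 3108), where 3108 = lcm(84, 74).
gcd(3108, 94) = 2 and 2 | (80 − 1404), so the pair is consistent; merging gives y ≡ 94644 (mod 146076), where 146076 = lcm(3108, 94).
The solution is unique modulo lcm(84, 74, 94) = 146076.

94644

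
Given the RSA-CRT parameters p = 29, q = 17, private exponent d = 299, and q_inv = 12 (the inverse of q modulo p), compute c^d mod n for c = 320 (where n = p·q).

d_p = d mod (p−1) = 299 mod 28 = 19; d_q = d mod (q−1) = 11.
m₁ = c^(d_p) mod p: c ≡ 1 (mod 29), and 1^19 mod 29 = 1.
m₂ = c^(d_q) mod q: c ≡ 14 (mod 17), and 14^11 mod 17 = 10.
h = q_inv·(m₁ − m₂) mod p = 12·(1 − 10) mod 29 = 8.
m = m₂ + h·q = 10 + 8·17 = 146.

146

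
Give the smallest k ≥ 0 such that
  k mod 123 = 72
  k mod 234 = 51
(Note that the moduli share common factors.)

Combine the congruences pairwise.
gcd(123, 234) = 3 and 3 | (51 − 72), so the pair is consistent; merging gives k ≡ 6837 (mod 9594), where 9594 = lcm(123, 234).
The solution is unique modulo lcm(123, 234) = 9594.

6837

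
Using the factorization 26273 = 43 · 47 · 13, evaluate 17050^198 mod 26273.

Mod 43: 17050 ≡ 22; by Fermat, exponent reduces to 198 mod 42 = 30; 22^30 ≡ 11 (mod 43).
Mod 47: 17050 ≡ 36; by Fermat, exponent reduces to 198 mod 46 = 14; 36^14 ≡ 21 (mod 47).
Mod 13: 17050 ≡ 7; by Fermat, exponent reduces to 198 mod 12 = 6; 7^6 ≡ 12 (mod 13).
Combine by CRT: x ≡ 11 (mod 43), x ≡ 21 (mod 47), x ≡ 12 (mod 13) ⇒ x ≡ 21124 (mod 26273).

21124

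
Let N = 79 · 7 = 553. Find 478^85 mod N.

268

Mod 79: 478 ≡ 4; by Fermat, exponent reduces to 85 mod 78 = 7; 4^7 ≡ 31 (mod 79).
Mod 7: 478 ≡ 2; by Fermat, exponent reduces to 85 mod 6 = 1; 2^1 ≡ 2 (mod 7).
Combine by CRT: x ≡ 31 (mod 79), x ≡ 2 (mod 7) ⇒ x ≡ 268 (mod 553).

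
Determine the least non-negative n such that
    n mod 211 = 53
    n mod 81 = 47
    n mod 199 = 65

The moduli are pairwise coprime; M = 211·81·199 = 3401109.
M/211 = 16119; 16119 ≡ 83 (mod 211); 83·150 ≡ 1, so inverse 150.
M/81 = 41989; 41989 ≡ 31 (mod 81); 31·34 ≡ 1, so inverse 34.
M/199 = 17091; 17091 ≡ 176 (mod 199); 176·173 ≡ 1, so inverse 173.
n ≡ 53·16119·150 + 47·41989·34 + 65·17091·173 = 387432767.
387432767 mod 3401109 = 3107450.

3107450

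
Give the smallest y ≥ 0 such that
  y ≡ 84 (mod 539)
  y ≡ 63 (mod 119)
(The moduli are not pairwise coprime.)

6013

gcd(539, 119) = 7 and 7 | (63 − 84), so the pair is consistent; merging gives y ≡ 6013 (mod 9163), where 9163 = lcm(539, 119).
The solution is unique modulo lcm(539, 119) = 9163.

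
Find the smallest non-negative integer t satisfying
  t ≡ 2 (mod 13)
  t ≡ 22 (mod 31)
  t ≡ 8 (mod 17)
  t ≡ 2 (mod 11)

The moduli are pairwise coprime; N = 13·31·17·11 = 75361.
N/13 = 5797; 5797 ≡ 12 (mod 13); 12·12 ≡ 1, so inverse 12.
N/31 = 2431; 2431 ≡ 13 (mod 31); 13·12 ≡ 1, so inverse 12.
N/17 = 4433; 4433 ≡ 13 (mod 17); 13·4 ≡ 1, so inverse 4.
N/11 = 6851; 6851 ≡ 9 (mod 11); 9·5 ≡ 1, so inverse 5.
t ≡ 2·5797·12 + 22·2431·12 + 8·4433·4 + 2·6851·5 = 991278.
991278 mod 75361 = 11585.

11585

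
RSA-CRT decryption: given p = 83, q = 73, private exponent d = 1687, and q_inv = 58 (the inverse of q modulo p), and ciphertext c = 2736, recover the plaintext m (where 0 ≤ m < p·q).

d_p = d mod (p−1) = 1687 mod 82 = 47; d_q = d mod (q−1) = 31.
m₁ = c^(d_p) mod p: c ≡ 80 (mod 83), and 80^47 mod 83 = 18.
m₂ = c^(d_q) mod q: c ≡ 35 (mod 73), and 35^31 mod 73 = 23.
h = q_inv·(m₁ − m₂) mod p = 58·(18 − 23) mod 83 = 42.
m = m₂ + h·q = 23 + 42·73 = 3089.

3089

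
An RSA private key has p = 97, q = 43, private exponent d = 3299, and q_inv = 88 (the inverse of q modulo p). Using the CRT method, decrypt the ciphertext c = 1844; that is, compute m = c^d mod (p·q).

971

d_p = d mod (p−1) = 3299 mod 96 = 35; d_q = d mod (q−1) = 23.
m₁ = c^(d_p) mod p: c ≡ 1 (mod 97), and 1^35 mod 97 = 1.
m₂ = c^(d_q) mod q: c ≡ 38 (mod 43), and 38^23 mod 43 = 25.
h = q_inv·(m₁ − m₂) mod p = 88·(1 − 25) mod 97 = 22.
m = m₂ + h·q = 25 + 22·43 = 971.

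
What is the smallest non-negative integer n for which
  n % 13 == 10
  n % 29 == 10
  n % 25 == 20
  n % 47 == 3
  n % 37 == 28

From n ≡ 10 (mod 13) write n = 10 + 13t. Substituting into n ≡ 10 (mod 29) gives 13t ≡ 0 (mod 29), and since 13⁻¹ ≡ 9 (mod 29), t ≡ 0. Hence n ≡ 10 + 13·0 = 10 (mod 377).
From n ≡ 10 (mod 377) write n = 10 + 377t. Substituting into n ≡ 20 (mod 25) gives 377t ≡ 10 (mod 25), and since 2⁻¹ ≡ 13 (mod 25), t ≡ 5. Hence n ≡ 10 + 377·5 = 1895 (mod 9425).
From n ≡ 1895 (mod 9425) write n = 1895 + 9425t. Substituting into n ≡ 3 (mod 47) gives 9425t ≡ 35 (mod 47), and since 25⁻¹ ≡ 32 (mod 47), t ≡ 39. Hence n ≡ 1895 + 9425·39 = 369470 (mod 442975).
From n ≡ 369470 (mod 442975) write n = 369470 + 442975t. Substituting into n ≡ 28 (mod 37) gives 442975t ≡ 3 (mod 37), and since 11⁻¹ ≡ 27 (mod 37), t ≡ 7. Hence n ≡ 369470 + 442975·7 = 3470295 (mod 16390075).

3470295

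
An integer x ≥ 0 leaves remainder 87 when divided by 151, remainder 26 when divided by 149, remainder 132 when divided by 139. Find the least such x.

Combine the congruences pairwise.
From x ≡ 87 (mod 151) write x = 87 + 151t. Substituting into x ≡ 26 (mod 149) gives 151t ≡ 88 (mod 149), and since 2⁻¹ ≡ 75 (mod 149), t ≡ 44. Hence x ≡ 87 + 151·44 = 6731 (mod 22499).
From x ≡ 6731 (mod 22499) write x = 6731 + 22499t. Substituting into x ≡ 132 (mod 139) gives 22499t ≡ 73 (mod 139), and since 120⁻¹ ≡ 117 (mod 139), t ≡ 62. Hence x ≡ 6731 + 22499·62 = 1401669 (mod 3127361).

1401669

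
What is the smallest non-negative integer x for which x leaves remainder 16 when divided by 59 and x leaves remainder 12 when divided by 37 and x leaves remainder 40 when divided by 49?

The moduli are pairwise coprime; N = 59·37·49 = 106967.
N/59 = 1813; 1813 ≡ 43 (mod 59); 43·11 ≡ 1, so inverse 11.
N/37 = 2891; 2891 ≡ 5 (mod 37); 5·15 ≡ 1, so inverse 15.
N/49 = 2183; 2183 ≡ 27 (mod 49); 27·20 ≡ 1, so inverse 20.
x ≡ 16·1813·11 + 12·2891·15 + 40·2183·20 = 2585868.
2585868 mod 106967 = 18660.

18660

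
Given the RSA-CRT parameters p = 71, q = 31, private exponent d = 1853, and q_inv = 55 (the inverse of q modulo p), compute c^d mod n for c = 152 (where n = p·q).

1043

d_p = d mod (p−1) = 1853 mod 70 = 33; d_q = d mod (q−1) = 23.
m₁ = c^(d_p) mod p: c ≡ 10 (mod 71), and 10^33 mod 71 = 49.
m₂ = c^(d_q) mod q: c ≡ 28 (mod 31), and 28^23 mod 31 = 20.
h = q_inv·(m₁ − m₂) mod p = 55·(49 − 20) mod 71 = 33.
m = m₂ + h·q = 20 + 33·31 = 1043.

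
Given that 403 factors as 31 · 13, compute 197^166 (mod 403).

Mod 31: 197 ≡ 11; by Fermat, exponent reduces to 166 mod 30 = 16; 11^16 ≡ 20 (mod 31).
Mod 13: 197 ≡ 2; by Fermat, exponent reduces to 166 mod 12 = 10; 2^10 ≡ 10 (mod 13).
Combine by CRT: x ≡ 20 (mod 31), x ≡ 10 (mod 13) ⇒ x ≡ 361 (mod 403).

361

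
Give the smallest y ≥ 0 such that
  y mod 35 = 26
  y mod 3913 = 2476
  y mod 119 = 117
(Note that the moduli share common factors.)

295951

gcd(35, 3913) = 7 and 7 | (2476 − 26), so the pair is consistent; merging gives y ≡ 2476 (mod 19565), where 19565 = lcm(35, 3913).
gcd(19565, 119) = 7 and 7 | (117 − 2476), so the pair is consistent; merging gives y ≡ 295951 (mod 332605), where 332605 = lcm(19565, 119).
The solution is unique modulo lcm(35, 3913, 119) = 332605.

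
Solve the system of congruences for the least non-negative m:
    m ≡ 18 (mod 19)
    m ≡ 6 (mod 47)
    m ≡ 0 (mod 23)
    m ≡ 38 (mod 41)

The moduli are pairwise coprime; N = 19·47·23·41 = 842099.
N/19 = 44321; 44321 ≡ 13 (mod 19); 13·3 ≡ 1, so inverse 3.
N/47 = 17917; 17917 ≡ 10 (mod 47); 10·33 ≡ 1, so inverse 33.
N/23 = 36613; 36613 ≡ 20 (mod 23); 20·15 ≡ 1, so inverse 15.
N/41 = 20539; 20539 ≡ 39 (mod 41); 39·20 ≡ 1, so inverse 20.
m ≡ 18·44321·3 + 6·17917·33 + 0·36613·15 + 38·20539·20 = 21550540.
21550540 mod 842099 = 498065.

498065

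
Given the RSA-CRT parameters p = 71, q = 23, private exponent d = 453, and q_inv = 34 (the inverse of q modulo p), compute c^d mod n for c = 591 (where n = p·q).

1613

d_p = d mod (p−1) = 453 mod 70 = 33; d_q = d mod (q−1) = 13.
m₁ = c^(d_p) mod p: c ≡ 23 (mod 71), and 23^33 mod 71 = 51.
m₂ = c^(d_q) mod q: c ≡ 16 (mod 23), and 16^13 mod 23 = 3.
h = q_inv·(m₁ − m₂) mod p = 34·(51 − 3) mod 71 = 70.
m = m₂ + h·q = 3 + 70·23 = 1613.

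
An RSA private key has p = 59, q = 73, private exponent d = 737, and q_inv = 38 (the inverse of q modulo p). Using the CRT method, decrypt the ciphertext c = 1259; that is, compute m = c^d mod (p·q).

3500

d_p = d mod (p−1) = 737 mod 58 = 41; d_q = d mod (q−1) = 17.
m₁ = c^(d_p) mod p: c ≡ 20 (mod 59), and 20^41 mod 59 = 19.
m₂ = c^(d_q) mod q: c ≡ 18 (mod 73), and 18^17 mod 73 = 69.
h = q_inv·(m₁ − m₂) mod p = 38·(19 − 69) mod 59 = 47.
m = m₂ + h·q = 69 + 47·73 = 3500.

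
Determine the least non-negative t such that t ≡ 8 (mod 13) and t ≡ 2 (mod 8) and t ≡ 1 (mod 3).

The moduli are pairwise coprime; N = 13·8·3 = 312.
N/13 = 24; 24 ≡ 11 (mod 13); 11·6 ≡ 1, so inverse 6.
N/8 = 39; 39 ≡ 7 (mod 8); 7·7 ≡ 1, so inverse 7.
N/3 = 104; 104 ≡ 2 (mod 3); 2·2 ≡ 1, so inverse 2.
t ≡ 8·24·6 + 2·39·7 + 1·104·2 = 1906.
1906 mod 312 = 34.

34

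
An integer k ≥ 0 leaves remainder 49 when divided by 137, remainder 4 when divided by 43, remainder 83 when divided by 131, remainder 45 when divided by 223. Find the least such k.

Combine the congruences pairwise.
From k ≡ 49 (mod 137) write k = 49 + 137t. Substituting into k ≡ 4 (mod 43) gives 137t ≡ 41 (mod 43), and since 8⁻¹ ≡ 27 (mod 43), t ≡ 32. Hence k ≡ 49 + 137·32 = 4433 (mod 5891).
From k ≡ 4433 (mod 5891) write k = 4433 + 5891t. Substituting into k ≡ 83 (mod 131) gives 5891t ≡ 104 (mod 131), and since 127⁻¹ ≡ 98 (mod 131), t ≡ 105. Hence k ≡ 4433 + 5891·105 = 622988 (mod 771721).
From k ≡ 622988 (mod 771721) write k = 622988 + 771721t. Substituting into k ≡ 45 (mod 223) gives 771721t ≡ 119 (mod 223), and since 141⁻¹ ≡ 155 (mod 223), t ≡ 159. Hence k ≡ 622988 + 771721·159 = 123326627 (mod 172093783).

123326627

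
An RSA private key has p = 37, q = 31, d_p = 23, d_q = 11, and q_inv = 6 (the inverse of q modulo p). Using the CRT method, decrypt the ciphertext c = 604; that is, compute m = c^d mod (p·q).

m₁ = c^(d_p) mod p: c ≡ 12 (mod 37), and 12^23 mod 37 = 7.
m₂ = c^(d_q) mod q: c ≡ 15 (mod 31), and 15^11 mod 31 = 15.
h = q_inv·(m₁ − m₂) mod p = 6·(7 − 15) mod 37 = 26.
m = m₂ + h·q = 15 + 26·31 = 821.

821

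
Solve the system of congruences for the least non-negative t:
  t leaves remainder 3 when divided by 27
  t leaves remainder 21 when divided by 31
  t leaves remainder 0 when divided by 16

The moduli are pairwise coprime; N = 27·31·16 = 13392.
N/27 = 496; 496 ≡ 10 (mod 27); 10·19 ≡ 1, so inverse 19.
N/31 = 432; 432 ≡ 29 (mod 31); 29·15 ≡ 1, so inverse 15.
N/16 = 837; 837 ≡ 5 (mod 16); 5·13 ≡ 1, so inverse 13.
t ≡ 3·496·19 + 21·432·15 + 0·837·13 = 164352.
164352 mod 13392 = 3648.

3648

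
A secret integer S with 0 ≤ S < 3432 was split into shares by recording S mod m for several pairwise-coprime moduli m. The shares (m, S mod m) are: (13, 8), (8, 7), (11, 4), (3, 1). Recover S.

3271

The moduli are pairwise coprime; N = 13·8·11·3 = 3432.
N/13 = 264; 264 ≡ 4 (mod 13); 4·10 ≡ 1, so inverse 10.
N/8 = 429; 429 ≡ 5 (mod 8); 5·5 ≡ 1, so inverse 5.
N/11 = 312; 312 ≡ 4 (mod 11); 4·3 ≡ 1, so inverse 3.
N/3 = 1144; 1144 ≡ 1 (mod 3), inverse 1.
S ≡ 8·264·10 + 7·429·5 + 4·312·3 + 1·1144·1 = 41023.
41023 mod 3432 = 3271.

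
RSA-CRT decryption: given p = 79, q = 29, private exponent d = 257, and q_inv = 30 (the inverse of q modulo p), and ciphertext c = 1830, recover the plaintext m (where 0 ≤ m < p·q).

562

d_p = d mod (p−1) = 257 mod 78 = 23; d_q = d mod (q−1) = 5.
m₁ = c^(d_p) mod p: c ≡ 13 (mod 79), and 13^23 mod 79 = 9.
m₂ = c^(d_q) mod q: c ≡ 3 (mod 29), and 3^5 mod 29 = 11.
h = q_inv·(m₁ − m₂) mod p = 30·(9 − 11) mod 79 = 19.
m = m₂ + h·q = 11 + 19·29 = 562.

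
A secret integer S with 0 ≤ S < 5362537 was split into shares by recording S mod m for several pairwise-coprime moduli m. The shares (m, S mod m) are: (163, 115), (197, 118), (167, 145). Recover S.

339155

The moduli are pairwise coprime; N = 163·197·167 = 5362537.
N/163 = 32899; 32899 ≡ 136 (mod 163); 136·6 ≡ 1, so inverse 6.
N/197 = 27221; 27221 ≡ 35 (mod 197); 35·152 ≡ 1, so inverse 152.
N/167 = 32111; 32111 ≡ 47 (mod 167); 47·32 ≡ 1, so inverse 32.
S ≡ 115·32899·6 + 118·27221·152 + 145·32111·32 = 659931206.
659931206 mod 5362537 = 339155.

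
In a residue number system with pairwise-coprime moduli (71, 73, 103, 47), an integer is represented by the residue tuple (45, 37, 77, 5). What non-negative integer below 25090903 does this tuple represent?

9521500

From x ≡ 45 (mod 71) write x = 45 + 71t. Substituting into x ≡ 37 (mod 73) gives 71t ≡ 65 (mod 73), and since 71⁻¹ ≡ 36 (mod 73), t ≡ 4. Hence x ≡ 45 + 71·4 = 329 (mod 5183).
From x ≡ 329 (mod 5183) write x = 329 + 5183t. Substituting into x ≡ 77 (mod 103) gives 5183t ≡ 57 (mod 103), and since 33⁻¹ ≡ 25 (mod 103), t ≡ 86. Hence x ≡ 329 + 5183·86 = 446067 (mod 533849).
From x ≡ 446067 (mod 533849) write x = 446067 + 533849t. Substituting into x ≡ 5 (mod 47) gives 533849t ≡ 15 (mod 47), and since 23⁻¹ ≡ 45 (mod 47), t ≡ 17. Hence x ≡ 446067 + 533849·17 = 9521500 (mod 25090903).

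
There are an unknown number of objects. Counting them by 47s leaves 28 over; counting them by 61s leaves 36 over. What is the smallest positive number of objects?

2049

From N ≡ 28 (mod 47) write N = 28 + 47t. Substituting into N ≡ 36 (mod 61) gives 47t ≡ 8 (mod 61), and since 47⁻¹ ≡ 13 (mod 61), t ≡ 43. Hence N ≡ 28 + 47·43 = 2049 (mod 2867).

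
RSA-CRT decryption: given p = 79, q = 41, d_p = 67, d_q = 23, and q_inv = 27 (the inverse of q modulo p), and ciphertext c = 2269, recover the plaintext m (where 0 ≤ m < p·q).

1807

m₁ = c^(d_p) mod p: c ≡ 57 (mod 79), and 57^67 mod 79 = 69.
m₂ = c^(d_q) mod q: c ≡ 14 (mod 41), and 14^23 mod 41 = 3.
h = q_inv·(m₁ − m₂) mod p = 27·(69 − 3) mod 79 = 44.
m = m₂ + h·q = 3 + 44·41 = 1807.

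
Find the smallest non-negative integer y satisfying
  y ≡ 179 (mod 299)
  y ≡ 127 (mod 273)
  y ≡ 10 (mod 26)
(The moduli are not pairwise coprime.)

Combine the congruences pairwise.
gcd(299, 273) = 13 and 13 | (127 − 179), so the pair is consistent; merging gives y ≡ 5860 (mod 6279), where 6279 = lcm(299, 273).
gcd(6279, 26) = 13 and 13 | (10 − 5860), so the pair is consistent; merging gives y ≡ 5860 (mod 12558), where 12558 = lcm(6279, 26).
The solution is unique modulo lcm(299, 273, 26) = 12558.

5860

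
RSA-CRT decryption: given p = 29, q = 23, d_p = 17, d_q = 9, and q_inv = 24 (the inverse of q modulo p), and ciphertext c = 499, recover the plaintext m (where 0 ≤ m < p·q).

100

m₁ = c^(d_p) mod p: c ≡ 6 (mod 29), and 6^17 mod 29 = 13.
m₂ = c^(d_q) mod q: c ≡ 16 (mod 23), and 16^9 mod 23 = 8.
h = q_inv·(m₁ − m₂) mod p = 24·(13 − 8) mod 29 = 4.
m = m₂ + h·q = 8 + 4·23 = 100.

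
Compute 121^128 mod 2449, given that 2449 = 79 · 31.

1415

Mod 79: 121 ≡ 42; by Fermat, exponent reduces to 128 mod 78 = 50; 42^50 ≡ 72 (mod 79).
Mod 31: 121 ≡ 28; by Fermat, exponent reduces to 128 mod 30 = 8; 28^8 ≡ 20 (mod 31).
Combine by CRT: x ≡ 72 (mod 79), x ≡ 20 (mod 31) ⇒ x ≡ 1415 (mod 2449).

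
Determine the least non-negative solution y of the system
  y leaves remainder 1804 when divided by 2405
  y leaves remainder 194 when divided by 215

85979

gcd(2405, 215) = 5 and 5 | (194 − 1804), so the pair is consistent; merging gives y ≡ 85979 (mod 103415), where 103415 = lcm(2405, 215).
The solution is unique modulo lcm(2405, 215) = 103415.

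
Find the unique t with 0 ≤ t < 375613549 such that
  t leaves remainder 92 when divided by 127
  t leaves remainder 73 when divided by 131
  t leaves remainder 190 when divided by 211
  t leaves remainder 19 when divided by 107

93097188

From t ≡ 92 (mod 127) write t = 92 + 127s. Substituting into t ≡ 73 (mod 131) gives 127s ≡ 112 (mod 131), and since 127⁻¹ ≡ 98 (mod 131), s ≡ 103. Hence t ≡ 92 + 127·103 = 13173 (mod 16637).
From t ≡ 13173 (mod 16637) write t = 13173 + 16637s. Substituting into t ≡ 190 (mod 211) gives 16637s ≡ 99 (mod 211), and since 179⁻¹ ≡ 178 (mod 211), s ≡ 109. Hence t ≡ 13173 + 16637·109 = 1826606 (mod 3510407).
From t ≡ 1826606 (mod 3510407) write t = 1826606 + 3510407s. Substituting into t ≡ 19 (mod 107) gives 3510407s ≡ 10 (mod 107), and since 58⁻¹ ≡ 24 (mod 107), s ≡ 26. Hence t ≡ 1826606 + 3510407·26 = 93097188 (mod 375613549).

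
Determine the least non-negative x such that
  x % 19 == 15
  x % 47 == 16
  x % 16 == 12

From x ≡ 15 (mod 19) write x = 15 + 19t. Substituting into x ≡ 16 (mod 47) gives 19t ≡ 1 (mod 47), and since 19⁻¹ ≡ 5 (mod 47), t ≡ 5. Hence x ≡ 15 + 19·5 = 110 (mod 893).
From x ≡ 110 (mod 893) write x = 110 + 893t. Substituting into x ≡ 12 (mod 16) gives 893t ≡ 14 (mod 16), and since 13⁻¹ ≡ 5 (mod 16), t ≡ 6. Hence x ≡ 110 + 893·6 = 5468 (mod 14288).

5468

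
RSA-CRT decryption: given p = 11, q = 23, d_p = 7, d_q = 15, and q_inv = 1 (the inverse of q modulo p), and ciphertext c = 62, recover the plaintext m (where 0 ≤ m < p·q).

m₁ = c^(d_p) mod p: c ≡ 7 (mod 11), and 7^7 mod 11 = 6.
m₂ = c^(d_q) mod q: c ≡ 16 (mod 23), and 16^15 mod 23 = 9.
h = q_inv·(m₁ − m₂) mod p = 1·(6 − 9) mod 11 = 8.
m = m₂ + h·q = 9 + 8·23 = 193.

193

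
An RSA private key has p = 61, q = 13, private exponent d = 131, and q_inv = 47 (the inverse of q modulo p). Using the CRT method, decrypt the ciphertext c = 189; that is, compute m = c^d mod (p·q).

d_p = d mod (p−1) = 131 mod 60 = 11; d_q = d mod (q−1) = 11.
m₁ = c^(d_p) mod p: c ≡ 6 (mod 61), and 6^11 mod 61 = 44.
m₂ = c^(d_q) mod q: c ≡ 7 (mod 13), and 7^11 mod 13 = 2.
h = q_inv·(m₁ − m₂) mod p = 47·(44 − 2) mod 61 = 22.
m = m₂ + h·q = 2 + 22·13 = 288.

288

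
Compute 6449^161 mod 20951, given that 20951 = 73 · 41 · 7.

Mod 73: 6449 ≡ 25; by Fermat, exponent reduces to 161 mod 72 = 17; 25^17 ≡ 35 (mod 73).
Mod 41: 6449 ≡ 12; by Fermat, exponent reduces to 161 mod 40 = 1; 12^1 ≡ 12 (mod 41).
Mod 7: 6449 ≡ 2; by Fermat, exponent reduces to 161 mod 6 = 5; 2^5 ≡ 4 (mod 7).
Combine by CRT: x ≡ 35 (mod 73), x ≡ 12 (mod 41), x ≡ 4 (mod 7) ⇒ x ≡ 17847 (mod 20951).

17847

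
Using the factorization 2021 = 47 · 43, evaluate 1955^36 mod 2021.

1516

Mod 47: 1955 ≡ 28; 28^36 ≡ 12 (mod 47).
Mod 43: 1955 ≡ 20; 20^36 ≡ 11 (mod 43).
Combine by CRT: x ≡ 12 (mod 47), x ≡ 11 (mod 43) ⇒ x ≡ 1516 (mod 2021).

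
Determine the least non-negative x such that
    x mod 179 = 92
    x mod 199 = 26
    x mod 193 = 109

Combine the congruences pairwise.
From x ≡ 92 (mod 179) write x = 92 + 179t. Substituting into x ≡ 26 (mod 199) gives 179t ≡ 133 (mod 199), and since 179⁻¹ ≡ 189 (mod 199), t ≡ 63. Hence x ≡ 92 + 179·63 = 11369 (mod 35621).
From x ≡ 11369 (mod 35621) write x = 11369 + 35621t. Substituting into x ≡ 109 (mod 193) gives 35621t ≡ 127 (mod 193), and since 109⁻¹ ≡ 85 (mod 193), t ≡ 180. Hence x ≡ 11369 + 35621·180 = 6423149 (mod 6874853).

6423149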